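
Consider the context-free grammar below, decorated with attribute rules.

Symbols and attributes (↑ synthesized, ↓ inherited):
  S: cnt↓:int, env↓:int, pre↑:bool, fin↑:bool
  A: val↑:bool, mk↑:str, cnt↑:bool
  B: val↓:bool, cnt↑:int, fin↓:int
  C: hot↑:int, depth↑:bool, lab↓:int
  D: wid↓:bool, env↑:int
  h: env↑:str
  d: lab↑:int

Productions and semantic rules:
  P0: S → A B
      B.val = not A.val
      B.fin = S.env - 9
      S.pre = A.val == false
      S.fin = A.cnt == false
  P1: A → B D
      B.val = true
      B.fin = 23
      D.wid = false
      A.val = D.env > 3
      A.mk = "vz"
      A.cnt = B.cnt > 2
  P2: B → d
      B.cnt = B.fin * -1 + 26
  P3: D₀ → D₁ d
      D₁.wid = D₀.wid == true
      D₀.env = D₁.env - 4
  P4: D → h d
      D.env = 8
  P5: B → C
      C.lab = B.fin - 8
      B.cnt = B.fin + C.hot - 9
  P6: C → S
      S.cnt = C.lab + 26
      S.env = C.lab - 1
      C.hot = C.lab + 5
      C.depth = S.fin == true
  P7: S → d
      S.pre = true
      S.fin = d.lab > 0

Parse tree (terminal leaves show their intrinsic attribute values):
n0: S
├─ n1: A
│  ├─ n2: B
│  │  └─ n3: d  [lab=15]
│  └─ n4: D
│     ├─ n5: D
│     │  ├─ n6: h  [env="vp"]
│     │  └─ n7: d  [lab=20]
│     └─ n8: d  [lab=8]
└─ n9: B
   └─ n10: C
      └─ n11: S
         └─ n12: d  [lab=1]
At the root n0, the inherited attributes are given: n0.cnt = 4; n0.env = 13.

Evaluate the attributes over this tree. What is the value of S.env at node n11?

1. n0.cnt = 4  [given at root]
2. n0.env = 13  [given at root]
3. n2.val = true  [true]
4. n2.fin = 23  [23]
5. n3.lab = 15  [terminal]
6. n2.cnt = 3  [B.fin * -1 + 26]
7. n4.wid = false  [false]
8. n5.wid = false  [D₀.wid == true]
9. n6.env = "vp"  [terminal]
10. n7.lab = 20  [terminal]
11. n5.env = 8  [8]
12. n8.lab = 8  [terminal]
13. n4.env = 4  [D₁.env - 4]
14. n1.val = true  [D.env > 3]
15. n1.mk = "vz"  ["vz"]
16. n1.cnt = true  [B.cnt > 2]
17. n9.val = false  [not A.val]
18. n9.fin = 4  [S.env - 9]
19. n10.lab = -4  [B.fin - 8]
20. n11.cnt = 22  [C.lab + 26]
21. n11.env = -5  [C.lab - 1]
22. n12.lab = 1  [terminal]
23. n11.pre = true  [true]
24. n11.fin = true  [d.lab > 0]
25. n10.hot = 1  [C.lab + 5]
26. n10.depth = true  [S.fin == true]
27. n9.cnt = -4  [B.fin + C.hot - 9]
28. n0.pre = false  [A.val == false]
29. n0.fin = false  [A.cnt == false]

-5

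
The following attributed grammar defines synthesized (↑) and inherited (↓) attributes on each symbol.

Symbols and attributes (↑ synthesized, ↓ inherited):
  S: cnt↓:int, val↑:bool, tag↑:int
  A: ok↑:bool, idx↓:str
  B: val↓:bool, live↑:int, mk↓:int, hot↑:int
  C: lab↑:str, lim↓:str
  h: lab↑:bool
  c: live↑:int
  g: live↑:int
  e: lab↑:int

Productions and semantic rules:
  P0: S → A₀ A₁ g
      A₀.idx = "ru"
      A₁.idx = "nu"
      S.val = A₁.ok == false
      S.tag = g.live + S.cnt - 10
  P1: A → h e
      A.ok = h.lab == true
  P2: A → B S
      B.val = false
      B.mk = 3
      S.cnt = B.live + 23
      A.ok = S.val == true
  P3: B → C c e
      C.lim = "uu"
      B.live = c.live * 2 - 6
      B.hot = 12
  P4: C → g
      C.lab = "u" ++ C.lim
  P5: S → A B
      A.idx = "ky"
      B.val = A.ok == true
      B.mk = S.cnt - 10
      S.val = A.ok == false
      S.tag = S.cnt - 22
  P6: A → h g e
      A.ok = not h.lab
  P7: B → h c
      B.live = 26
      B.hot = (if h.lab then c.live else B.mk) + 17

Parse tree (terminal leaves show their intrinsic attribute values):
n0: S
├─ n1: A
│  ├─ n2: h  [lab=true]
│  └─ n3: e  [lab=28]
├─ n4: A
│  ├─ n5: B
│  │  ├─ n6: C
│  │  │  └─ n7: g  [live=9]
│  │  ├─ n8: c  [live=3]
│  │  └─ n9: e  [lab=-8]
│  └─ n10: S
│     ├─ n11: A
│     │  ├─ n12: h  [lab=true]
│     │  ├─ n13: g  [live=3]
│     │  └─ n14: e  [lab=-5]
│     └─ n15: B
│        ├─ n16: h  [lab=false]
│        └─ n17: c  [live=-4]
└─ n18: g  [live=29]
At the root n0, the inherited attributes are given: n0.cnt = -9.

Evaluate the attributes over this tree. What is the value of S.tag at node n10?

1

1. n0.cnt = -9  [given at root]
2. n1.idx = "ru"  ["ru"]
3. n2.lab = true  [terminal]
4. n3.lab = 28  [terminal]
5. n1.ok = true  [h.lab == true]
6. n4.idx = "nu"  ["nu"]
7. n5.val = false  [false]
8. n5.mk = 3  [3]
9. n6.lim = "uu"  ["uu"]
10. n7.live = 9  [terminal]
11. n6.lab = "uuu"  ["u" ++ C.lim]
12. n8.live = 3  [terminal]
13. n9.lab = -8  [terminal]
14. n5.live = 0  [c.live * 2 - 6]
15. n5.hot = 12  [12]
16. n10.cnt = 23  [B.live + 23]
17. n11.idx = "ky"  ["ky"]
18. n12.lab = true  [terminal]
19. n13.live = 3  [terminal]
20. n14.lab = -5  [terminal]
21. n11.ok = false  [not h.lab]
22. n15.val = false  [A.ok == true]
23. n15.mk = 13  [S.cnt - 10]
24. n16.lab = false  [terminal]
25. n17.live = -4  [terminal]
26. n15.live = 26  [26]
27. n15.hot = 30  [(if h.lab then c.live else B.mk) + 17]
28. n10.val = true  [A.ok == false]
29. n10.tag = 1  [S.cnt - 22]
30. n4.ok = true  [S.val == true]
31. n18.live = 29  [terminal]
32. n0.val = false  [A₁.ok == false]
33. n0.tag = 10  [g.live + S.cnt - 10]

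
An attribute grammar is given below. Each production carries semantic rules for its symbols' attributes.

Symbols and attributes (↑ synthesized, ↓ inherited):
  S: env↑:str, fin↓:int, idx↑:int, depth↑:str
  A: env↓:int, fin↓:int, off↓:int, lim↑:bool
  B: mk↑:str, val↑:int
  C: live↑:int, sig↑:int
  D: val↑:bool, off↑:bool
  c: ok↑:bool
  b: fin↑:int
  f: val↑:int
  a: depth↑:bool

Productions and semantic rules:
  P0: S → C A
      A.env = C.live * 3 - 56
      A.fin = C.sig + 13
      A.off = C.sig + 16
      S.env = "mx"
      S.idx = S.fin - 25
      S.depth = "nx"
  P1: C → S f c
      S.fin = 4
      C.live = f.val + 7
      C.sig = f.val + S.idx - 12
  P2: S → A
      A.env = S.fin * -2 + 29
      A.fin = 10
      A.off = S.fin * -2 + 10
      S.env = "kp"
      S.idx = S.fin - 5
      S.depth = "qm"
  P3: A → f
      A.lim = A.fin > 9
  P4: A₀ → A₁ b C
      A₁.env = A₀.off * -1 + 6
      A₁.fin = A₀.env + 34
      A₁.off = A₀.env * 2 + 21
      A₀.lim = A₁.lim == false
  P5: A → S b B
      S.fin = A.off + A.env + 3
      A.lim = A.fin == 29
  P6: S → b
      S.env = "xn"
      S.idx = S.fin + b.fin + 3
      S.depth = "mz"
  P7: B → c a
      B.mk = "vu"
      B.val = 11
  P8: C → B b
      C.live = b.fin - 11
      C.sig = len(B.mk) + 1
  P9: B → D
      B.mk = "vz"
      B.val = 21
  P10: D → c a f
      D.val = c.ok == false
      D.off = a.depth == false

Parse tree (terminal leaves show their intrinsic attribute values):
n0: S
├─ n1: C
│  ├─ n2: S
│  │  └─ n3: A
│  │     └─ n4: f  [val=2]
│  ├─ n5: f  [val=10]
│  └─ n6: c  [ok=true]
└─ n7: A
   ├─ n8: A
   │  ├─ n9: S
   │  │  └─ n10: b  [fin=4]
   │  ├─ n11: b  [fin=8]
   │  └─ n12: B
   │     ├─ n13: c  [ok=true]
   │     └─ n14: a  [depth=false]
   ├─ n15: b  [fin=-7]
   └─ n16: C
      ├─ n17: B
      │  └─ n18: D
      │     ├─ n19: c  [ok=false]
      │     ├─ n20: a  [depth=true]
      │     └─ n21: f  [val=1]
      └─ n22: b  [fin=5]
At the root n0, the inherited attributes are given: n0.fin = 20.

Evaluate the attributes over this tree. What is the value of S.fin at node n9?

1. n0.fin = 20  [given at root]
2. n2.fin = 4  [4]
3. n3.env = 21  [S.fin * -2 + 29]
4. n3.fin = 10  [10]
5. n3.off = 2  [S.fin * -2 + 10]
6. n4.val = 2  [terminal]
7. n3.lim = true  [A.fin > 9]
8. n2.env = "kp"  ["kp"]
9. n2.idx = -1  [S.fin - 5]
10. n2.depth = "qm"  ["qm"]
11. n5.val = 10  [terminal]
12. n6.ok = true  [terminal]
13. n1.live = 17  [f.val + 7]
14. n1.sig = -3  [f.val + S.idx - 12]
15. n7.env = -5  [C.live * 3 - 56]
16. n7.fin = 10  [C.sig + 13]
17. n7.off = 13  [C.sig + 16]
18. n8.env = -7  [A₀.off * -1 + 6]
19. n8.fin = 29  [A₀.env + 34]
20. n8.off = 11  [A₀.env * 2 + 21]
21. n9.fin = 7  [A.off + A.env + 3]
22. n10.fin = 4  [terminal]
23. n9.env = "xn"  ["xn"]
24. n9.idx = 14  [S.fin + b.fin + 3]
25. n9.depth = "mz"  ["mz"]
26. n11.fin = 8  [terminal]
27. n13.ok = true  [terminal]
28. n14.depth = false  [terminal]
29. n12.mk = "vu"  ["vu"]
30. n12.val = 11  [11]
31. n8.lim = true  [A.fin == 29]
32. n15.fin = -7  [terminal]
33. n19.ok = false  [terminal]
34. n20.depth = true  [terminal]
35. n21.val = 1  [terminal]
36. n18.val = true  [c.ok == false]
37. n18.off = false  [a.depth == false]
38. n17.mk = "vz"  ["vz"]
39. n17.val = 21  [21]
40. n22.fin = 5  [terminal]
41. n16.live = -6  [b.fin - 11]
42. n16.sig = 3  [len(B.mk) + 1]
43. n7.lim = false  [A₁.lim == false]
44. n0.env = "mx"  ["mx"]
45. n0.idx = -5  [S.fin - 25]
46. n0.depth = "nx"  ["nx"]

7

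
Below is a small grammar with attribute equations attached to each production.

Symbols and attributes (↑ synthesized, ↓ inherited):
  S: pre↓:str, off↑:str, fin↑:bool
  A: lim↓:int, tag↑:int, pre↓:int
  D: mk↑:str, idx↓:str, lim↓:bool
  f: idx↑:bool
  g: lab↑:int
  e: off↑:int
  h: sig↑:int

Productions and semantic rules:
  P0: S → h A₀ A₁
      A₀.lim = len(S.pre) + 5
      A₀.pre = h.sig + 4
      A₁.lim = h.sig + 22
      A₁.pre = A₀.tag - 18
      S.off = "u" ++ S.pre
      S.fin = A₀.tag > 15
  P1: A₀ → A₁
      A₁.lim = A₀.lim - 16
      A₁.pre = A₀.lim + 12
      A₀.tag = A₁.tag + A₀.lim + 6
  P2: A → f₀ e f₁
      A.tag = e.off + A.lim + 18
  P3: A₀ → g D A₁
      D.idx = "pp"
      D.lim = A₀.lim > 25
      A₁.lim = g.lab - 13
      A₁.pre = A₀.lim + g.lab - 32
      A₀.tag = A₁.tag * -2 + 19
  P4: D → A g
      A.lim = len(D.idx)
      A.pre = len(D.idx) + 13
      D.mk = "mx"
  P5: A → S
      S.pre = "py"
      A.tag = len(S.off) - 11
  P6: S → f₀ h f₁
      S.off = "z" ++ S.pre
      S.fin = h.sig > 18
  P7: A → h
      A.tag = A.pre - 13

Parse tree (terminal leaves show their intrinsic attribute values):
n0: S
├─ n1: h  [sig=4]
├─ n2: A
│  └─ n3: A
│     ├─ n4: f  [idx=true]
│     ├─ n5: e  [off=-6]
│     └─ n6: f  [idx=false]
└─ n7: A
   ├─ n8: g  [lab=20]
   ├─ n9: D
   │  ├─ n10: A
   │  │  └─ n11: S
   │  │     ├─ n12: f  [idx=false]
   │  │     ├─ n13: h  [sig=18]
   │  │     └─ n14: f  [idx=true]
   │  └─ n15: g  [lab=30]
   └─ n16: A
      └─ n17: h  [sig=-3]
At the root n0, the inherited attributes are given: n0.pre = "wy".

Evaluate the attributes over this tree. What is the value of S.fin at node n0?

true

1. n0.pre = "wy"  [given at root]
2. n1.sig = 4  [terminal]
3. n2.lim = 7  [len(S.pre) + 5]
4. n2.pre = 8  [h.sig + 4]
5. n3.lim = -9  [A₀.lim - 16]
6. n3.pre = 19  [A₀.lim + 12]
7. n4.idx = true  [terminal]
8. n5.off = -6  [terminal]
9. n6.idx = false  [terminal]
10. n3.tag = 3  [e.off + A.lim + 18]
11. n2.tag = 16  [A₁.tag + A₀.lim + 6]
12. n7.lim = 26  [h.sig + 22]
13. n7.pre = -2  [A₀.tag - 18]
14. n8.lab = 20  [terminal]
15. n9.idx = "pp"  ["pp"]
16. n9.lim = true  [A₀.lim > 25]
17. n10.lim = 2  [len(D.idx)]
18. n10.pre = 15  [len(D.idx) + 13]
19. n11.pre = "py"  ["py"]
20. n12.idx = false  [terminal]
21. n13.sig = 18  [terminal]
22. n14.idx = true  [terminal]
23. n11.off = "zpy"  ["z" ++ S.pre]
24. n11.fin = false  [h.sig > 18]
25. n10.tag = -8  [len(S.off) - 11]
26. n15.lab = 30  [terminal]
27. n9.mk = "mx"  ["mx"]
28. n16.lim = 7  [g.lab - 13]
29. n16.pre = 14  [A₀.lim + g.lab - 32]
30. n17.sig = -3  [terminal]
31. n16.tag = 1  [A.pre - 13]
32. n7.tag = 17  [A₁.tag * -2 + 19]
33. n0.off = "uwy"  ["u" ++ S.pre]
34. n0.fin = true  [A₀.tag > 15]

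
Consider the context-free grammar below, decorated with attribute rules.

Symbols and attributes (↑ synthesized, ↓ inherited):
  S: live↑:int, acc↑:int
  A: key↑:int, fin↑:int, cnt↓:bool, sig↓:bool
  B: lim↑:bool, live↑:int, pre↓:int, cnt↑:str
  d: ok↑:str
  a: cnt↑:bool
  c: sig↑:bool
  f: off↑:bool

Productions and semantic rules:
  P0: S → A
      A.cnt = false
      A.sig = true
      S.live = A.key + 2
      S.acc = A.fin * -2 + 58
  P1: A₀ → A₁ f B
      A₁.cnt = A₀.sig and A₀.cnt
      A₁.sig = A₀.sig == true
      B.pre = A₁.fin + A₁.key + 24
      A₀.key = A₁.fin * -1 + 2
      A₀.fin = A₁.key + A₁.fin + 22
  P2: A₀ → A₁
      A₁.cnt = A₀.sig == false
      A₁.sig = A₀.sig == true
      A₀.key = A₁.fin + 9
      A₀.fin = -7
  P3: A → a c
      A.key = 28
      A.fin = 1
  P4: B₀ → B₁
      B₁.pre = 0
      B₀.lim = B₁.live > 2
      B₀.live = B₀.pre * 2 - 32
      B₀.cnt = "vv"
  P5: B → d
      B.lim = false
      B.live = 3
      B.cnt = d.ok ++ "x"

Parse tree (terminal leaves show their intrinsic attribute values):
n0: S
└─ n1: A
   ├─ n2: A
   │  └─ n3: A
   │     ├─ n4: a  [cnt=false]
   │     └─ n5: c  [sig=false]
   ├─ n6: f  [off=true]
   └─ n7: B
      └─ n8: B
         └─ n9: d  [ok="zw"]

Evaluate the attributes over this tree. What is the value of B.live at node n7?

1. n1.cnt = false  [false]
2. n1.sig = true  [true]
3. n2.cnt = false  [A₀.sig and A₀.cnt]
4. n2.sig = true  [A₀.sig == true]
5. n3.cnt = false  [A₀.sig == false]
6. n3.sig = true  [A₀.sig == true]
7. n4.cnt = false  [terminal]
8. n5.sig = false  [terminal]
9. n3.key = 28  [28]
10. n3.fin = 1  [1]
11. n2.key = 10  [A₁.fin + 9]
12. n2.fin = -7  [-7]
13. n6.off = true  [terminal]
14. n7.pre = 27  [A₁.fin + A₁.key + 24]
15. n8.pre = 0  [0]
16. n9.ok = "zw"  [terminal]
17. n8.lim = false  [false]
18. n8.live = 3  [3]
19. n8.cnt = "zwx"  [d.ok ++ "x"]
20. n7.lim = true  [B₁.live > 2]
21. n7.live = 22  [B₀.pre * 2 - 32]
22. n7.cnt = "vv"  ["vv"]
23. n1.key = 9  [A₁.fin * -1 + 2]
24. n1.fin = 25  [A₁.key + A₁.fin + 22]
25. n0.live = 11  [A.key + 2]
26. n0.acc = 8  [A.fin * -2 + 58]

22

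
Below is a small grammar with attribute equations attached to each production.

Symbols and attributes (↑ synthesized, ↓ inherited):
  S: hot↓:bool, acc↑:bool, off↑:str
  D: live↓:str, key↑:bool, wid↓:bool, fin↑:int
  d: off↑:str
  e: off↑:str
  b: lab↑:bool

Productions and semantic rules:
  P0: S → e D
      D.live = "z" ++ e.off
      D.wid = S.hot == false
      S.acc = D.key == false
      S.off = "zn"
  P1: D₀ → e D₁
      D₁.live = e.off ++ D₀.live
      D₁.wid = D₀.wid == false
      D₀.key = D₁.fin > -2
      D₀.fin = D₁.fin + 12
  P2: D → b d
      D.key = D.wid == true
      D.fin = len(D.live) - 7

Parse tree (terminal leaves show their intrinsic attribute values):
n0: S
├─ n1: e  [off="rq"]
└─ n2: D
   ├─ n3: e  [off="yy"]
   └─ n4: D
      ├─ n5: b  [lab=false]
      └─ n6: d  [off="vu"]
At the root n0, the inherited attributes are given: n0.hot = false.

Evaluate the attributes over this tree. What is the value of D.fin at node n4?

-2

1. n0.hot = false  [given at root]
2. n1.off = "rq"  [terminal]
3. n2.live = "zrq"  ["z" ++ e.off]
4. n2.wid = true  [S.hot == false]
5. n3.off = "yy"  [terminal]
6. n4.live = "yyzrq"  [e.off ++ D₀.live]
7. n4.wid = false  [D₀.wid == false]
8. n5.lab = false  [terminal]
9. n6.off = "vu"  [terminal]
10. n4.key = false  [D.wid == true]
11. n4.fin = -2  [len(D.live) - 7]
12. n2.key = false  [D₁.fin > -2]
13. n2.fin = 10  [D₁.fin + 12]
14. n0.acc = true  [D.key == false]
15. n0.off = "zn"  ["zn"]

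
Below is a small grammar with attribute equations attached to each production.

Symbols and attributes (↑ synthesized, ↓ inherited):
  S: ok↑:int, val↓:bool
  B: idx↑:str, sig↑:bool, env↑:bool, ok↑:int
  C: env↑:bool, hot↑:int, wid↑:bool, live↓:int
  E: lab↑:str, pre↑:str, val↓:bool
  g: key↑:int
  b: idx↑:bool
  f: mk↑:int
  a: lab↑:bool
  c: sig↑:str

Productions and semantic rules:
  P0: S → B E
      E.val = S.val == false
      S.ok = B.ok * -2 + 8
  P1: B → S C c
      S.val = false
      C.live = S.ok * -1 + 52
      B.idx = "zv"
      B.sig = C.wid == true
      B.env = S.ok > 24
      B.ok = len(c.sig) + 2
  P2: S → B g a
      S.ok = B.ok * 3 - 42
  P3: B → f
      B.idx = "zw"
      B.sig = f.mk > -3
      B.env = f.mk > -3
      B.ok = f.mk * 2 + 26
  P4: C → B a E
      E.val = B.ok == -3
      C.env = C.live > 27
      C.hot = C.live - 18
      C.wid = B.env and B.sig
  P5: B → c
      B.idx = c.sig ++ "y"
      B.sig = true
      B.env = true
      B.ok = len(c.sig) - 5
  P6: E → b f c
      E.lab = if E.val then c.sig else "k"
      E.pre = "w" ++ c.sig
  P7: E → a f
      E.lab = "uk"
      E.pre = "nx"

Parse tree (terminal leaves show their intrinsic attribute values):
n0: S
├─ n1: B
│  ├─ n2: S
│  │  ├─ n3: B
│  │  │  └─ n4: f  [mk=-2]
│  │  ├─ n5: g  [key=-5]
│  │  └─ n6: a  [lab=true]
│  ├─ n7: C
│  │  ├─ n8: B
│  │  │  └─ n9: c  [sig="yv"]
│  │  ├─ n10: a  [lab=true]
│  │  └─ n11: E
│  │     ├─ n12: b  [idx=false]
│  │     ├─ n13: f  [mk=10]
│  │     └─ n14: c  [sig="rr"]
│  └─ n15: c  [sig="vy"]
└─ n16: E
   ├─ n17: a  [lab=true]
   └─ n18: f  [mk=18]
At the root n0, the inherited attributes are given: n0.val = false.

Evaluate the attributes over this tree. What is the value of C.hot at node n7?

10

1. n0.val = false  [given at root]
2. n2.val = false  [false]
3. n4.mk = -2  [terminal]
4. n3.idx = "zw"  ["zw"]
5. n3.sig = true  [f.mk > -3]
6. n3.env = true  [f.mk > -3]
7. n3.ok = 22  [f.mk * 2 + 26]
8. n5.key = -5  [terminal]
9. n6.lab = true  [terminal]
10. n2.ok = 24  [B.ok * 3 - 42]
11. n7.live = 28  [S.ok * -1 + 52]
12. n9.sig = "yv"  [terminal]
13. n8.idx = "yvy"  [c.sig ++ "y"]
14. n8.sig = true  [true]
15. n8.env = true  [true]
16. n8.ok = -3  [len(c.sig) - 5]
17. n10.lab = true  [terminal]
18. n11.val = true  [B.ok == -3]
19. n12.idx = false  [terminal]
20. n13.mk = 10  [terminal]
21. n14.sig = "rr"  [terminal]
22. n11.lab = "rr"  [if E.val then c.sig else "k"]
23. n11.pre = "wrr"  ["w" ++ c.sig]
24. n7.env = true  [C.live > 27]
25. n7.hot = 10  [C.live - 18]
26. n7.wid = true  [B.env and B.sig]
27. n15.sig = "vy"  [terminal]
28. n1.idx = "zv"  ["zv"]
29. n1.sig = true  [C.wid == true]
30. n1.env = false  [S.ok > 24]
31. n1.ok = 4  [len(c.sig) + 2]
32. n16.val = true  [S.val == false]
33. n17.lab = true  [terminal]
34. n18.mk = 18  [terminal]
35. n16.lab = "uk"  ["uk"]
36. n16.pre = "nx"  ["nx"]
37. n0.ok = 0  [B.ok * -2 + 8]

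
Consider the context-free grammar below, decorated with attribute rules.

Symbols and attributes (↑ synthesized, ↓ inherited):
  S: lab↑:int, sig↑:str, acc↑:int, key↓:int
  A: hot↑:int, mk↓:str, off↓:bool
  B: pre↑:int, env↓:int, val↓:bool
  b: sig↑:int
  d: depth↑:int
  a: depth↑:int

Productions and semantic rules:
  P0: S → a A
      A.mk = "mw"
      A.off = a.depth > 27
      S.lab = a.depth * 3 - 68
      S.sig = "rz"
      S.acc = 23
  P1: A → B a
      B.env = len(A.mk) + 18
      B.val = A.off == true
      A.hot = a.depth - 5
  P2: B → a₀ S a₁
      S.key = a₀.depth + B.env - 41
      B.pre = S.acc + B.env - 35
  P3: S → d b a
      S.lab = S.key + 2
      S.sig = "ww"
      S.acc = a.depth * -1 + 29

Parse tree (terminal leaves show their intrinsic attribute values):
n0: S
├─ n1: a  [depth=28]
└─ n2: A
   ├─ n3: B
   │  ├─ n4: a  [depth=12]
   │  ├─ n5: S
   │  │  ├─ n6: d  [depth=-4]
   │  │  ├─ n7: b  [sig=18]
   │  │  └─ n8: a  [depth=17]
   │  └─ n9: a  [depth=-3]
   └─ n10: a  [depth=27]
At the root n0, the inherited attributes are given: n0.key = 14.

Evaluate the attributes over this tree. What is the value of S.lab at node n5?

1. n0.key = 14  [given at root]
2. n1.depth = 28  [terminal]
3. n2.mk = "mw"  ["mw"]
4. n2.off = true  [a.depth > 27]
5. n3.env = 20  [len(A.mk) + 18]
6. n3.val = true  [A.off == true]
7. n4.depth = 12  [terminal]
8. n5.key = -9  [a₀.depth + B.env - 41]
9. n6.depth = -4  [terminal]
10. n7.sig = 18  [terminal]
11. n8.depth = 17  [terminal]
12. n5.lab = -7  [S.key + 2]
13. n5.sig = "ww"  ["ww"]
14. n5.acc = 12  [a.depth * -1 + 29]
15. n9.depth = -3  [terminal]
16. n3.pre = -3  [S.acc + B.env - 35]
17. n10.depth = 27  [terminal]
18. n2.hot = 22  [a.depth - 5]
19. n0.lab = 16  [a.depth * 3 - 68]
20. n0.sig = "rz"  ["rz"]
21. n0.acc = 23  [23]

-7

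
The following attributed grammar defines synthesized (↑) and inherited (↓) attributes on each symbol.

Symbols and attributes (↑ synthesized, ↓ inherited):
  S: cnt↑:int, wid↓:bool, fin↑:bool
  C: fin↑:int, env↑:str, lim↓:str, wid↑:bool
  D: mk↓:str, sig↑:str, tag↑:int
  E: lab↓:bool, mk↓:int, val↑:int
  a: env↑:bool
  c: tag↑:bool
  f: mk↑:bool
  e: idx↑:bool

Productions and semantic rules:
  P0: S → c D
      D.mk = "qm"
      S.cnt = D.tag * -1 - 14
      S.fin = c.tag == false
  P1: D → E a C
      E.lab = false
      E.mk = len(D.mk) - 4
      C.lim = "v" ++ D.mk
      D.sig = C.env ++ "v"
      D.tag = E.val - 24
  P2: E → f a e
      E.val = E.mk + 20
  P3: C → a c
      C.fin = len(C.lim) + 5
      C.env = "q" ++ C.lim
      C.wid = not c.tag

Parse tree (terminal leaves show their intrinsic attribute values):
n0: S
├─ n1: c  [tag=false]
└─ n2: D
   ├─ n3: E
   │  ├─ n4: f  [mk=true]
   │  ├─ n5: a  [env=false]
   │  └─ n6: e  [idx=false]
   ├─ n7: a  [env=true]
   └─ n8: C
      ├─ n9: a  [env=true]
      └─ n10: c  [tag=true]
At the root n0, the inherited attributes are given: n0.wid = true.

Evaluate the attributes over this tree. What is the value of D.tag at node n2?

-6

1. n0.wid = true  [given at root]
2. n1.tag = false  [terminal]
3. n2.mk = "qm"  ["qm"]
4. n3.lab = false  [false]
5. n3.mk = -2  [len(D.mk) - 4]
6. n4.mk = true  [terminal]
7. n5.env = false  [terminal]
8. n6.idx = false  [terminal]
9. n3.val = 18  [E.mk + 20]
10. n7.env = true  [terminal]
11. n8.lim = "vqm"  ["v" ++ D.mk]
12. n9.env = true  [terminal]
13. n10.tag = true  [terminal]
14. n8.fin = 8  [len(C.lim) + 5]
15. n8.env = "qvqm"  ["q" ++ C.lim]
16. n8.wid = false  [not c.tag]
17. n2.sig = "qvqmv"  [C.env ++ "v"]
18. n2.tag = -6  [E.val - 24]
19. n0.cnt = -8  [D.tag * -1 - 14]
20. n0.fin = true  [c.tag == false]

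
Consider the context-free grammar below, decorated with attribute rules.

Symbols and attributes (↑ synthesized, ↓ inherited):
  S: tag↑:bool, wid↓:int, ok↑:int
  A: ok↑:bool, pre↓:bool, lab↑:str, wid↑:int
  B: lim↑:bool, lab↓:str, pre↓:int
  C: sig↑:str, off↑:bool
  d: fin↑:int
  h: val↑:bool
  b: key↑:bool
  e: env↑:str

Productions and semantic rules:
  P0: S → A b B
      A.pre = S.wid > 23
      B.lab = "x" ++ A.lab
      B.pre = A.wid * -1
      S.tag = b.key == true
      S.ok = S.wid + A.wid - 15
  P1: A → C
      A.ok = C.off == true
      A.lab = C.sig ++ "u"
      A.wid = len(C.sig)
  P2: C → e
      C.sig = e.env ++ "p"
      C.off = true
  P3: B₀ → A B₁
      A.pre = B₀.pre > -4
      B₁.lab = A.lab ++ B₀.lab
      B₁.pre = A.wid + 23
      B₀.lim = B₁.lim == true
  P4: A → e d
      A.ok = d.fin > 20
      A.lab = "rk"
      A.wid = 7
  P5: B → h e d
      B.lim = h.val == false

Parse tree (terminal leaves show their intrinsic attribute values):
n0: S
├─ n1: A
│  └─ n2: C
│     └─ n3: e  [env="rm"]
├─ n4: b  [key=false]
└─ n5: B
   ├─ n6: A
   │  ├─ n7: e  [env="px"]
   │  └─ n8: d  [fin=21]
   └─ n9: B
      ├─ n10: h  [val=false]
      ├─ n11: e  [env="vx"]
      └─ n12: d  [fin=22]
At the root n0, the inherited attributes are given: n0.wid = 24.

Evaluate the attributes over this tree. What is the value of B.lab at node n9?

1. n0.wid = 24  [given at root]
2. n1.pre = true  [S.wid > 23]
3. n3.env = "rm"  [terminal]
4. n2.sig = "rmp"  [e.env ++ "p"]
5. n2.off = true  [true]
6. n1.ok = true  [C.off == true]
7. n1.lab = "rmpu"  [C.sig ++ "u"]
8. n1.wid = 3  [len(C.sig)]
9. n4.key = false  [terminal]
10. n5.lab = "xrmpu"  ["x" ++ A.lab]
11. n5.pre = -3  [A.wid * -1]
12. n6.pre = true  [B₀.pre > -4]
13. n7.env = "px"  [terminal]
14. n8.fin = 21  [terminal]
15. n6.ok = true  [d.fin > 20]
16. n6.lab = "rk"  ["rk"]
17. n6.wid = 7  [7]
18. n9.lab = "rkxrmpu"  [A.lab ++ B₀.lab]
19. n9.pre = 30  [A.wid + 23]
20. n10.val = false  [terminal]
21. n11.env = "vx"  [terminal]
22. n12.fin = 22  [terminal]
23. n9.lim = true  [h.val == false]
24. n5.lim = true  [B₁.lim == true]
25. n0.tag = false  [b.key == true]
26. n0.ok = 12  [S.wid + A.wid - 15]

"rkxrmpu"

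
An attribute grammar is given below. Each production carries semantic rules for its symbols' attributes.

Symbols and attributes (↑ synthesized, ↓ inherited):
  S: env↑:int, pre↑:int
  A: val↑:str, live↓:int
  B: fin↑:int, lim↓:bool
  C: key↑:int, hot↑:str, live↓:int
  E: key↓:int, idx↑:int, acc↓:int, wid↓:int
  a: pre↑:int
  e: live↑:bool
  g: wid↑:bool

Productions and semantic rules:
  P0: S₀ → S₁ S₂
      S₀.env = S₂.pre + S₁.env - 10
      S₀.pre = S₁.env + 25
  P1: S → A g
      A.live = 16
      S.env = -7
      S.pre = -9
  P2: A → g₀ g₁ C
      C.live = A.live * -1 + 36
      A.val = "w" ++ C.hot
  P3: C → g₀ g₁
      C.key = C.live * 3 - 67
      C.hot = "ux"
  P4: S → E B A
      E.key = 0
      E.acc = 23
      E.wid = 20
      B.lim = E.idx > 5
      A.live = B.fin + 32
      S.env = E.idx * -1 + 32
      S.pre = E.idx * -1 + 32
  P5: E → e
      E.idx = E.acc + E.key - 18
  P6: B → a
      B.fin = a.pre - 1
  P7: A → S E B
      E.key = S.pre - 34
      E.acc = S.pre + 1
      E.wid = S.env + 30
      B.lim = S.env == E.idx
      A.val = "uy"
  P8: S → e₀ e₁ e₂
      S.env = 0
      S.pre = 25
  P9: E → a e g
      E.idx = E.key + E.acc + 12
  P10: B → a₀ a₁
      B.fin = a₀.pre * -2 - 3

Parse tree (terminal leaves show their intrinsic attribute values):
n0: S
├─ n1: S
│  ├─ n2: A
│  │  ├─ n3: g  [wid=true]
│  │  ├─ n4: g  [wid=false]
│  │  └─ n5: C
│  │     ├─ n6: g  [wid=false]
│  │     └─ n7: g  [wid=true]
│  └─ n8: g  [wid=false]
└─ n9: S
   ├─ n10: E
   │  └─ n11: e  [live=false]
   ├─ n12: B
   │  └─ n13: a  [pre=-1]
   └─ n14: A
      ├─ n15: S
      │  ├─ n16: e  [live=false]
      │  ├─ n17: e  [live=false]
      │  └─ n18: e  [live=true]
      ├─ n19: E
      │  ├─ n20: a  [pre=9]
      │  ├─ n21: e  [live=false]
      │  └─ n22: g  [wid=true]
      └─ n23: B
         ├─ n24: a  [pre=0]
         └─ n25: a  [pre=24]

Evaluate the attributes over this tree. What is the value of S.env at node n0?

1. n2.live = 16  [16]
2. n3.wid = true  [terminal]
3. n4.wid = false  [terminal]
4. n5.live = 20  [A.live * -1 + 36]
5. n6.wid = false  [terminal]
6. n7.wid = true  [terminal]
7. n5.key = -7  [C.live * 3 - 67]
8. n5.hot = "ux"  ["ux"]
9. n2.val = "wux"  ["w" ++ C.hot]
10. n8.wid = false  [terminal]
11. n1.env = -7  [-7]
12. n1.pre = -9  [-9]
13. n10.key = 0  [0]
14. n10.acc = 23  [23]
15. n10.wid = 20  [20]
16. n11.live = false  [terminal]
17. n10.idx = 5  [E.acc + E.key - 18]
18. n12.lim = false  [E.idx > 5]
19. n13.pre = -1  [terminal]
20. n12.fin = -2  [a.pre - 1]
21. n14.live = 30  [B.fin + 32]
22. n16.live = false  [terminal]
23. n17.live = false  [terminal]
24. n18.live = true  [terminal]
25. n15.env = 0  [0]
26. n15.pre = 25  [25]
27. n19.key = -9  [S.pre - 34]
28. n19.acc = 26  [S.pre + 1]
29. n19.wid = 30  [S.env + 30]
30. n20.pre = 9  [terminal]
31. n21.live = false  [terminal]
32. n22.wid = true  [terminal]
33. n19.idx = 29  [E.key + E.acc + 12]
34. n23.lim = false  [S.env == E.idx]
35. n24.pre = 0  [terminal]
36. n25.pre = 24  [terminal]
37. n23.fin = -3  [a₀.pre * -2 - 3]
38. n14.val = "uy"  ["uy"]
39. n9.env = 27  [E.idx * -1 + 32]
40. n9.pre = 27  [E.idx * -1 + 32]
41. n0.env = 10  [S₂.pre + S₁.env - 10]
42. n0.pre = 18  [S₁.env + 25]

10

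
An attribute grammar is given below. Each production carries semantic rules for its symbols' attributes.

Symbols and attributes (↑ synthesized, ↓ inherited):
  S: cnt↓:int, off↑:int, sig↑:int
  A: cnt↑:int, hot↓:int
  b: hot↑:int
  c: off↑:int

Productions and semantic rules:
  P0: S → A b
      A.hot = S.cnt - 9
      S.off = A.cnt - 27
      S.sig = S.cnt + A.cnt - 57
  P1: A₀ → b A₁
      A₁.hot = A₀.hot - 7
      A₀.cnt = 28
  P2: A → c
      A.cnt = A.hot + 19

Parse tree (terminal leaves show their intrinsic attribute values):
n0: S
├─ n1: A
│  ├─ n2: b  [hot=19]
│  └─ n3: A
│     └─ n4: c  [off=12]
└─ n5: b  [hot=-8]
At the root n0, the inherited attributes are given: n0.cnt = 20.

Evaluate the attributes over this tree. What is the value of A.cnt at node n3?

23

1. n0.cnt = 20  [given at root]
2. n1.hot = 11  [S.cnt - 9]
3. n2.hot = 19  [terminal]
4. n3.hot = 4  [A₀.hot - 7]
5. n4.off = 12  [terminal]
6. n3.cnt = 23  [A.hot + 19]
7. n1.cnt = 28  [28]
8. n5.hot = -8  [terminal]
9. n0.off = 1  [A.cnt - 27]
10. n0.sig = -9  [S.cnt + A.cnt - 57]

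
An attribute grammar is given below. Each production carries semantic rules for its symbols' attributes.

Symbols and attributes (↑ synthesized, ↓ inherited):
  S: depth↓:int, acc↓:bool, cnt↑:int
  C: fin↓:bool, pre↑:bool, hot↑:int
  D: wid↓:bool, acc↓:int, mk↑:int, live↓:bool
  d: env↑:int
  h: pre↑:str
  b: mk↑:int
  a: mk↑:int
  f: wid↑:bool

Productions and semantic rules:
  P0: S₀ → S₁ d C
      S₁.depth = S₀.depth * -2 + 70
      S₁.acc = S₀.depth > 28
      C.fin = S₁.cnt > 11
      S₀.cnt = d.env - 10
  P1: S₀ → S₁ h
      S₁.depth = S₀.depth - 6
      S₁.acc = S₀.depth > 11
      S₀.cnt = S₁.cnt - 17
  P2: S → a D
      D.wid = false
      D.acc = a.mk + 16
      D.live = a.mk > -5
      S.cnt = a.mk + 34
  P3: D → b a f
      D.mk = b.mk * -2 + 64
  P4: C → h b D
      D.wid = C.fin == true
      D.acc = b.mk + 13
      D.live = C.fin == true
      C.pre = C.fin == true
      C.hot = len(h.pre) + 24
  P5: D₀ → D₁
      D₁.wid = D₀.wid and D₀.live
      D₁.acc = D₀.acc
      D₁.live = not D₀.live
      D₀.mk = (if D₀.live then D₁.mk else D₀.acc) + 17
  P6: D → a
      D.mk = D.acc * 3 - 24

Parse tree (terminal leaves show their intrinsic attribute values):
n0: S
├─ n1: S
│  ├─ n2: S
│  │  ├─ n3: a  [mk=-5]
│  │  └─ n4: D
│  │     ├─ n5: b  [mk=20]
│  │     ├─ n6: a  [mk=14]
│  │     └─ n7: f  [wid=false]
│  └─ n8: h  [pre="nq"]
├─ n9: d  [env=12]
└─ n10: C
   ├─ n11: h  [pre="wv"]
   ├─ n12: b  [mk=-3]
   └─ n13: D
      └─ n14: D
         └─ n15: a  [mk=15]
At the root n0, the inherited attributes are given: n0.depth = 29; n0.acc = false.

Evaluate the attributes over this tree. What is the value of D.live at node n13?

true

1. n0.depth = 29  [given at root]
2. n0.acc = false  [given at root]
3. n1.depth = 12  [S₀.depth * -2 + 70]
4. n1.acc = true  [S₀.depth > 28]
5. n2.depth = 6  [S₀.depth - 6]
6. n2.acc = true  [S₀.depth > 11]
7. n3.mk = -5  [terminal]
8. n4.wid = false  [false]
9. n4.acc = 11  [a.mk + 16]
10. n4.live = false  [a.mk > -5]
11. n5.mk = 20  [terminal]
12. n6.mk = 14  [terminal]
13. n7.wid = false  [terminal]
14. n4.mk = 24  [b.mk * -2 + 64]
15. n2.cnt = 29  [a.mk + 34]
16. n8.pre = "nq"  [terminal]
17. n1.cnt = 12  [S₁.cnt - 17]
18. n9.env = 12  [terminal]
19. n10.fin = true  [S₁.cnt > 11]
20. n11.pre = "wv"  [terminal]
21. n12.mk = -3  [terminal]
22. n13.wid = true  [C.fin == true]
23. n13.acc = 10  [b.mk + 13]
24. n13.live = true  [C.fin == true]
25. n14.wid = true  [D₀.wid and D₀.live]
26. n14.acc = 10  [D₀.acc]
27. n14.live = false  [not D₀.live]
28. n15.mk = 15  [terminal]
29. n14.mk = 6  [D.acc * 3 - 24]
30. n13.mk = 23  [(if D₀.live then D₁.mk else D₀.acc) + 17]
31. n10.pre = true  [C.fin == true]
32. n10.hot = 26  [len(h.pre) + 24]
33. n0.cnt = 2  [d.env - 10]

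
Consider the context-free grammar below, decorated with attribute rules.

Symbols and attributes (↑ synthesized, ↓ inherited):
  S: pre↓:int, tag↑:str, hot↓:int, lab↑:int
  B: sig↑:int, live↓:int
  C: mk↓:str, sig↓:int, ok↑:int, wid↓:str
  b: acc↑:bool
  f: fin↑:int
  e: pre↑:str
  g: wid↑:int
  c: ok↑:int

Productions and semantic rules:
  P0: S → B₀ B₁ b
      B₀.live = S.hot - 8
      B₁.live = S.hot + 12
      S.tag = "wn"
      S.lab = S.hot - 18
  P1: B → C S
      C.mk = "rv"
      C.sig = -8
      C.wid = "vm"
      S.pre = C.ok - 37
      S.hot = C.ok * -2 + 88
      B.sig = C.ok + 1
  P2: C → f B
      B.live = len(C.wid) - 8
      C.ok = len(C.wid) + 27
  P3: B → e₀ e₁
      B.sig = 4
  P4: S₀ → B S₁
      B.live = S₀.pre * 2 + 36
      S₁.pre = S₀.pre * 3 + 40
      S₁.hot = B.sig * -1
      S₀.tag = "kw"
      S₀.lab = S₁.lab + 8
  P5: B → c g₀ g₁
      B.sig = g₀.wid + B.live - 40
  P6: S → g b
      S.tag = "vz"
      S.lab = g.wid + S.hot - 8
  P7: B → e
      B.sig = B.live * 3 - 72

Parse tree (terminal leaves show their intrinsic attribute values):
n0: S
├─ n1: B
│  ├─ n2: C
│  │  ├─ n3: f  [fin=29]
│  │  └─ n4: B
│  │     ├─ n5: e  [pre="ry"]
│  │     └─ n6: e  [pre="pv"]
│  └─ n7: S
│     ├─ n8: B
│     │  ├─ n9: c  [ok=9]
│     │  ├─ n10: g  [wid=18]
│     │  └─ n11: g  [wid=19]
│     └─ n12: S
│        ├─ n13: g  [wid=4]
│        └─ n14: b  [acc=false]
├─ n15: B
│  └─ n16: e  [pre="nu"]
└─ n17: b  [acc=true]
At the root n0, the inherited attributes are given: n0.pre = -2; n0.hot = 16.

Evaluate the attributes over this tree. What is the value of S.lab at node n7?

1. n0.pre = -2  [given at root]
2. n0.hot = 16  [given at root]
3. n1.live = 8  [S.hot - 8]
4. n2.mk = "rv"  ["rv"]
5. n2.sig = -8  [-8]
6. n2.wid = "vm"  ["vm"]
7. n3.fin = 29  [terminal]
8. n4.live = -6  [len(C.wid) - 8]
9. n5.pre = "ry"  [terminal]
10. n6.pre = "pv"  [terminal]
11. n4.sig = 4  [4]
12. n2.ok = 29  [len(C.wid) + 27]
13. n7.pre = -8  [C.ok - 37]
14. n7.hot = 30  [C.ok * -2 + 88]
15. n8.live = 20  [S₀.pre * 2 + 36]
16. n9.ok = 9  [terminal]
17. n10.wid = 18  [terminal]
18. n11.wid = 19  [terminal]
19. n8.sig = -2  [g₀.wid + B.live - 40]
20. n12.pre = 16  [S₀.pre * 3 + 40]
21. n12.hot = 2  [B.sig * -1]
22. n13.wid = 4  [terminal]
23. n14.acc = false  [terminal]
24. n12.tag = "vz"  ["vz"]
25. n12.lab = -2  [g.wid + S.hot - 8]
26. n7.tag = "kw"  ["kw"]
27. n7.lab = 6  [S₁.lab + 8]
28. n1.sig = 30  [C.ok + 1]
29. n15.live = 28  [S.hot + 12]
30. n16.pre = "nu"  [terminal]
31. n15.sig = 12  [B.live * 3 - 72]
32. n17.acc = true  [terminal]
33. n0.tag = "wn"  ["wn"]
34. n0.lab = -2  [S.hot - 18]

6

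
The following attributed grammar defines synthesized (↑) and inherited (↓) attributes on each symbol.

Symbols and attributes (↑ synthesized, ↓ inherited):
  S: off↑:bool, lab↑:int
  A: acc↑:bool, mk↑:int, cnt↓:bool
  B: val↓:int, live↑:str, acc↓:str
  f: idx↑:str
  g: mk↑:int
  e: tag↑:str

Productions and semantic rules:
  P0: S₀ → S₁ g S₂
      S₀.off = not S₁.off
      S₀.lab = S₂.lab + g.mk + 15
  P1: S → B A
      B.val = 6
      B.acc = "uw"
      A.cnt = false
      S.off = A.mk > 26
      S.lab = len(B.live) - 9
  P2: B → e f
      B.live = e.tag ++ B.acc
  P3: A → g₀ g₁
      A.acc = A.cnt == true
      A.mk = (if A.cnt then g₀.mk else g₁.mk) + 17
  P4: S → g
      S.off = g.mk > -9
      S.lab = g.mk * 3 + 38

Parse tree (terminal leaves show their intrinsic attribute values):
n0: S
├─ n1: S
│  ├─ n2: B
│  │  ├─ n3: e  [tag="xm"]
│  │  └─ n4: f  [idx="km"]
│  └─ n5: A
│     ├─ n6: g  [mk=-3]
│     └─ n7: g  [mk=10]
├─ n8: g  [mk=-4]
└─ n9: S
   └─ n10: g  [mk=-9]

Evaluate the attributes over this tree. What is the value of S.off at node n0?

1. n2.val = 6  [6]
2. n2.acc = "uw"  ["uw"]
3. n3.tag = "xm"  [terminal]
4. n4.idx = "km"  [terminal]
5. n2.live = "xmuw"  [e.tag ++ B.acc]
6. n5.cnt = false  [false]
7. n6.mk = -3  [terminal]
8. n7.mk = 10  [terminal]
9. n5.acc = false  [A.cnt == true]
10. n5.mk = 27  [(if A.cnt then g₀.mk else g₁.mk) + 17]
11. n1.off = true  [A.mk > 26]
12. n1.lab = -5  [len(B.live) - 9]
13. n8.mk = -4  [terminal]
14. n10.mk = -9  [terminal]
15. n9.off = false  [g.mk > -9]
16. n9.lab = 11  [g.mk * 3 + 38]
17. n0.off = false  [not S₁.off]
18. n0.lab = 22  [S₂.lab + g.mk + 15]

false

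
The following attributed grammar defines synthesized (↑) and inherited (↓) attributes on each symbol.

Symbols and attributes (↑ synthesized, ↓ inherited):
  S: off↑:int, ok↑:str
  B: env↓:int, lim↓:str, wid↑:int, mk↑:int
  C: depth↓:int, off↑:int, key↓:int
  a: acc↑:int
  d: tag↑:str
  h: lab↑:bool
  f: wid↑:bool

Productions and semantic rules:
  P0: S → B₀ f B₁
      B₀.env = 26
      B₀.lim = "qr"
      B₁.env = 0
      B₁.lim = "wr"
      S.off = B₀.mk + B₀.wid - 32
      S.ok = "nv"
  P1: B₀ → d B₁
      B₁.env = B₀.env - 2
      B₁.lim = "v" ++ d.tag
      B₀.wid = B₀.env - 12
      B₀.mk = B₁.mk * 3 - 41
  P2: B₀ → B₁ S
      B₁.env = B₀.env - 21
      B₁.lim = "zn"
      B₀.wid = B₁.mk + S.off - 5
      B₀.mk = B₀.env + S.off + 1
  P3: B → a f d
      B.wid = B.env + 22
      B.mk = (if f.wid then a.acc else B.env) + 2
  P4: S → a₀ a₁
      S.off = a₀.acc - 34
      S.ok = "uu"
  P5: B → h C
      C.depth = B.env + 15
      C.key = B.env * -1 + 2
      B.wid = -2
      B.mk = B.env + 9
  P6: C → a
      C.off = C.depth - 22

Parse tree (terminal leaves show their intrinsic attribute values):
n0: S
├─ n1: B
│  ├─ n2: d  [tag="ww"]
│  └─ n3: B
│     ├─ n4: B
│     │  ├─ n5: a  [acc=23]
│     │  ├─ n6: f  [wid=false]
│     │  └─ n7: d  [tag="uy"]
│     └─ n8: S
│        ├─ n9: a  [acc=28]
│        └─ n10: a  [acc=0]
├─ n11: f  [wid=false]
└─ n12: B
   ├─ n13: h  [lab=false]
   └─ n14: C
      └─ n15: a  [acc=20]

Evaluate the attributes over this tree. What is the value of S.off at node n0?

1. n1.env = 26  [26]
2. n1.lim = "qr"  ["qr"]
3. n2.tag = "ww"  [terminal]
4. n3.env = 24  [B₀.env - 2]
5. n3.lim = "vww"  ["v" ++ d.tag]
6. n4.env = 3  [B₀.env - 21]
7. n4.lim = "zn"  ["zn"]
8. n5.acc = 23  [terminal]
9. n6.wid = false  [terminal]
10. n7.tag = "uy"  [terminal]
11. n4.wid = 25  [B.env + 22]
12. n4.mk = 5  [(if f.wid then a.acc else B.env) + 2]
13. n9.acc = 28  [terminal]
14. n10.acc = 0  [terminal]
15. n8.off = -6  [a₀.acc - 34]
16. n8.ok = "uu"  ["uu"]
17. n3.wid = -6  [B₁.mk + S.off - 5]
18. n3.mk = 19  [B₀.env + S.off + 1]
19. n1.wid = 14  [B₀.env - 12]
20. n1.mk = 16  [B₁.mk * 3 - 41]
21. n11.wid = false  [terminal]
22. n12.env = 0  [0]
23. n12.lim = "wr"  ["wr"]
24. n13.lab = false  [terminal]
25. n14.depth = 15  [B.env + 15]
26. n14.key = 2  [B.env * -1 + 2]
27. n15.acc = 20  [terminal]
28. n14.off = -7  [C.depth - 22]
29. n12.wid = -2  [-2]
30. n12.mk = 9  [B.env + 9]
31. n0.off = -2  [B₀.mk + B₀.wid - 32]
32. n0.ok = "nv"  ["nv"]

-2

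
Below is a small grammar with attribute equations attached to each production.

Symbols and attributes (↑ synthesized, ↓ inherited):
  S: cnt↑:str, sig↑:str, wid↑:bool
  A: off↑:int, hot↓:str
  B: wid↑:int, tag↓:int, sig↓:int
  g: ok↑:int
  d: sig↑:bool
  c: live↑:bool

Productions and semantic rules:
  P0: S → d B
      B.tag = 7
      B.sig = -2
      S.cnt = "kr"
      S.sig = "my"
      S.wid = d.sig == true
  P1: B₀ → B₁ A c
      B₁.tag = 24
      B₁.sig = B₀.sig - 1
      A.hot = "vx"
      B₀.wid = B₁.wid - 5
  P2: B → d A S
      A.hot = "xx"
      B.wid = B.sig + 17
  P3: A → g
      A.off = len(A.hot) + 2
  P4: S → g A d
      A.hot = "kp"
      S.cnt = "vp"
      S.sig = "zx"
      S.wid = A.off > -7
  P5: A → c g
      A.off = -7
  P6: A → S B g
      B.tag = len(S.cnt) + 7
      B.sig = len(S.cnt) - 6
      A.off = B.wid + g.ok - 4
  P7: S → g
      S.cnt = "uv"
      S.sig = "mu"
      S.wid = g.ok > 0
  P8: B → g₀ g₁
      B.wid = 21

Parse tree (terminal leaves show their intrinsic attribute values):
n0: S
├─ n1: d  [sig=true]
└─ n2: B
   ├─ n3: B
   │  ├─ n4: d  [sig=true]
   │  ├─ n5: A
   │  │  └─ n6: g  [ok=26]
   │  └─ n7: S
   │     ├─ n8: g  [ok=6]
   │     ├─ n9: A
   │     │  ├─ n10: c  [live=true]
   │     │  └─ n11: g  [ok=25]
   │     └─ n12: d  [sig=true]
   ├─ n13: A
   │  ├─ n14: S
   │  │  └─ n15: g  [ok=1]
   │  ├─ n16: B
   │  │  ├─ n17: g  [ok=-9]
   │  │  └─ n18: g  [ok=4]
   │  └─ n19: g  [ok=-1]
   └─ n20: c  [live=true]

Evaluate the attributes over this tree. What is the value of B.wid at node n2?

9

1. n1.sig = true  [terminal]
2. n2.tag = 7  [7]
3. n2.sig = -2  [-2]
4. n3.tag = 24  [24]
5. n3.sig = -3  [B₀.sig - 1]
6. n4.sig = true  [terminal]
7. n5.hot = "xx"  ["xx"]
8. n6.ok = 26  [terminal]
9. n5.off = 4  [len(A.hot) + 2]
10. n8.ok = 6  [terminal]
11. n9.hot = "kp"  ["kp"]
12. n10.live = true  [terminal]
13. n11.ok = 25  [terminal]
14. n9.off = -7  [-7]
15. n12.sig = true  [terminal]
16. n7.cnt = "vp"  ["vp"]
17. n7.sig = "zx"  ["zx"]
18. n7.wid = false  [A.off > -7]
19. n3.wid = 14  [B.sig + 17]
20. n13.hot = "vx"  ["vx"]
21. n15.ok = 1  [terminal]
22. n14.cnt = "uv"  ["uv"]
23. n14.sig = "mu"  ["mu"]
24. n14.wid = true  [g.ok > 0]
25. n16.tag = 9  [len(S.cnt) + 7]
26. n16.sig = -4  [len(S.cnt) - 6]
27. n17.ok = -9  [terminal]
28. n18.ok = 4  [terminal]
29. n16.wid = 21  [21]
30. n19.ok = -1  [terminal]
31. n13.off = 16  [B.wid + g.ok - 4]
32. n20.live = true  [terminal]
33. n2.wid = 9  [B₁.wid - 5]
34. n0.cnt = "kr"  ["kr"]
35. n0.sig = "my"  ["my"]
36. n0.wid = true  [d.sig == true]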